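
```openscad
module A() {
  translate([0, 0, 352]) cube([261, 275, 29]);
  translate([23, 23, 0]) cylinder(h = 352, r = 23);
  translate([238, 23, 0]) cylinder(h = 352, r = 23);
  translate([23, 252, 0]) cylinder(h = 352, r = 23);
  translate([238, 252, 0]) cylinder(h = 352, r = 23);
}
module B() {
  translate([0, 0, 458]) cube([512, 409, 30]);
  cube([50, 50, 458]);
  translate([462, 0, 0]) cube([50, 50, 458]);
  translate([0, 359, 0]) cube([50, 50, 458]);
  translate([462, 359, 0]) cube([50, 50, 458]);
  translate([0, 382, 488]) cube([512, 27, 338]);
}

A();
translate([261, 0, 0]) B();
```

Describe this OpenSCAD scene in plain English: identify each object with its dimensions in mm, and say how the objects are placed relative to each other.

A is a four-legged stool. The seat is a 261×275×29 mm slab whose top surface is at z = 381 mm; four round legs, each 46 mm in diameter, run from the floor (z = 0) to the underside of the seat, each leg's axis is inset half a diameter from the nearest pair of seat edges (so the leg's bounding box is flush with the corner).

B is a chair. The seat is a 512×409×30 mm slab with its top at z = 488 mm, on four 50×50 mm corner legs (flush with the seat edges, standing on z = 0). A flat backrest 27 mm thick, 338 mm tall, spans the full seat width and rises from the seat top along its +y edge, rear face flush with the rear of the seat.

The chair is against the stool's +x side, with their −y faces flush.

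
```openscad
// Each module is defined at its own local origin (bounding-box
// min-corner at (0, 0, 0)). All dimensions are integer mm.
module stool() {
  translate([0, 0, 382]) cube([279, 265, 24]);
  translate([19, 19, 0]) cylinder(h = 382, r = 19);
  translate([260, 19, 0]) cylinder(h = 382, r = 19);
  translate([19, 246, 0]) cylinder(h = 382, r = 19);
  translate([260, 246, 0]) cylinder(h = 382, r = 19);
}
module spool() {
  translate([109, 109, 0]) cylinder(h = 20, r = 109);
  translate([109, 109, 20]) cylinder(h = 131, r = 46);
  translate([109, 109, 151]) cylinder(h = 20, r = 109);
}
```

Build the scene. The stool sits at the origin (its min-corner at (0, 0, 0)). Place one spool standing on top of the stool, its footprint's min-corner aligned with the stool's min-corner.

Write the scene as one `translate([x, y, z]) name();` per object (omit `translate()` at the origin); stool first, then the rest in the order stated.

stool();
translate([0, 0, 406]) spool();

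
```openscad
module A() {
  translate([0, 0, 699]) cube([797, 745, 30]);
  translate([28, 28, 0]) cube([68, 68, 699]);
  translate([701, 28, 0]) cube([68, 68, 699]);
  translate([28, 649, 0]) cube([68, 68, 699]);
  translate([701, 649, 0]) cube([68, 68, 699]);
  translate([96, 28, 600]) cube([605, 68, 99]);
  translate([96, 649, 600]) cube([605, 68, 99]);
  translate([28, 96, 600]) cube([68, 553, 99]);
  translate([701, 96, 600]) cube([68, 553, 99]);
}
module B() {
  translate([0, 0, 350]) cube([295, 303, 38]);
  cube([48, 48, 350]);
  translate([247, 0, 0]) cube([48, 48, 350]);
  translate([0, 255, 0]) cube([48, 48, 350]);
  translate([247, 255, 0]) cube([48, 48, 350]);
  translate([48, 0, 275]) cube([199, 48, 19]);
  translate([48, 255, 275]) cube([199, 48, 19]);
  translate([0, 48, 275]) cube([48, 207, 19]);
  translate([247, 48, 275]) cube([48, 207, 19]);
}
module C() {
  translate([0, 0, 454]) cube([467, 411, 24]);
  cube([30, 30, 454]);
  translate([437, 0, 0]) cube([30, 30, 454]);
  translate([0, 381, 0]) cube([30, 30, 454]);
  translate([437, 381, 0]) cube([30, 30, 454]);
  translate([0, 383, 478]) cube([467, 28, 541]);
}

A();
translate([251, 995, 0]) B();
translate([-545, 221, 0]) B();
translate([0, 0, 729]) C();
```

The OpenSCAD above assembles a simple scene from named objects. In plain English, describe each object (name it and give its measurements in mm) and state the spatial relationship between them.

A is a table: top 797 mm (x) × 745 mm (y), 30 mm thick, upper face at z = 729 mm, on four 68×68 mm square legs, each inset 28 mm from the nearest pair of top edges, running from z = 0 to the bottom of the top. Four apron rails, 68 mm thick and 99 mm tall, run between adjacent legs with their top edges flush with the underside of the top and their outer faces flush with the legs' outer faces.

B is a simple wooden stool: a rectangular seat 295 mm (x) by 303 mm (y), 38 mm thick, top face at z = 388 mm, on four square legs, each 48×48 mm in cross-section. The legs rest on z = 0, each flush with a corner of the seat. Four stretchers, 48 mm wide and 19 mm tall, connect adjacent legs with their undersides at z = 275 mm, each running between the inner faces of the legs it joins and aligned with the legs' outer faces on the other axis.

C is a chair: 467×411 mm seat, 24 mm thick, top at z = 478 mm, on four 30 mm square corner legs flush with the seat edges. A 28 mm thick backrest slab spans the full seat width, extending 541 mm above the seat top, its back face flush with the seat's +y edge.

Two stools sit around the table at the +y, −x sides. The chair is on top of the table.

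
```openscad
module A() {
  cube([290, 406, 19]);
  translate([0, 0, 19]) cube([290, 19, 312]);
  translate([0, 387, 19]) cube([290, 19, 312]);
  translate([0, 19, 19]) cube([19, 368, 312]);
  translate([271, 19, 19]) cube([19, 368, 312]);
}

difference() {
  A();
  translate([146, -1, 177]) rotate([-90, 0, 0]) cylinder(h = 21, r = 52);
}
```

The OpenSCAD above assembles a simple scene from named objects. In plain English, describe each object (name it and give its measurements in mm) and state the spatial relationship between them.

A is an open-topped rectangular box: outside dimensions 290×406×331 mm, with a uniform wall and base thickness of 19 mm. The base is a full 290×406 slab on the floor; four walls sit on top of the base. The front and back walls (the −y and +y sides) span the full width; the two side walls fit between them.

The open box has a circular hole of radius 52 mm through its front wall, centred at (x = 146, z = 177).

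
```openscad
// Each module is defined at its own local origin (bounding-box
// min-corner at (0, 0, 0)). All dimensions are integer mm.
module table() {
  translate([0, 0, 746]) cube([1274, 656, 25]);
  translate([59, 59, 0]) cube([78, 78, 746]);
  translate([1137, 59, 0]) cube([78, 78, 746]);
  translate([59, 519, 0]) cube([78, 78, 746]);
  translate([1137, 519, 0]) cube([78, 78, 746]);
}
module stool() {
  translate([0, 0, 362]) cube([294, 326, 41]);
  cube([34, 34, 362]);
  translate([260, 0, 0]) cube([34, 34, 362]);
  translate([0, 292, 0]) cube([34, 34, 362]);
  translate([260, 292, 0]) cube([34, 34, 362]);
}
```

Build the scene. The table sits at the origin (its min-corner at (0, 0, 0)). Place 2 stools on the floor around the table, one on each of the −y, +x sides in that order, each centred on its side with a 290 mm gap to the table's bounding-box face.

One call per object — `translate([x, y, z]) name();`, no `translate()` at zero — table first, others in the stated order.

table();
translate([490, -616, 0]) stool();
translate([1564, 165, 0]) stool();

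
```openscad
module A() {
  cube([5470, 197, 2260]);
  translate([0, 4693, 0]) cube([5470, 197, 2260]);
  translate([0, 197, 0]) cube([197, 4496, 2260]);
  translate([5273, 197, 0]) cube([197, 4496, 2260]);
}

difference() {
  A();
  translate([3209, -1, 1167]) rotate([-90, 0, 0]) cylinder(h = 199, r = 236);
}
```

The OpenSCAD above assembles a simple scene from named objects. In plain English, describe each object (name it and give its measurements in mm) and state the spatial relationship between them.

A is a box-shaped house frame (walls only): outside footprint 5470×4890 mm, wall height 2260 mm, wall thickness 197 mm. The two y-facing walls run the full x-width; the two x-facing walls fit between the inner faces of the y-facing walls.

The house frame has a circular hole of radius 236 mm through its front wall, centred at (x = 3209, z = 1167).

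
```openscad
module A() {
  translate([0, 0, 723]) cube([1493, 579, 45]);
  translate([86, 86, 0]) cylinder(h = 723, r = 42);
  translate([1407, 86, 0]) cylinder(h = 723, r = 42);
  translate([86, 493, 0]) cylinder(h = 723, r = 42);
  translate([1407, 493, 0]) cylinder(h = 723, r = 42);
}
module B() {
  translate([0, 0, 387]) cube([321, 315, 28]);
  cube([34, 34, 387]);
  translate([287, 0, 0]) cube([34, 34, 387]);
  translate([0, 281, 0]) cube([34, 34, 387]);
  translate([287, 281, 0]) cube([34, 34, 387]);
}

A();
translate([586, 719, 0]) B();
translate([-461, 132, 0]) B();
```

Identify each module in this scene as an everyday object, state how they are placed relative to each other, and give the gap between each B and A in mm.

Each stool's nearest face is 140 mm from the table's bounding box.

A is a table. B is a stool. Two stools sit around the table at the +y, −x sides. The gap between each stool and the table is 140 mm.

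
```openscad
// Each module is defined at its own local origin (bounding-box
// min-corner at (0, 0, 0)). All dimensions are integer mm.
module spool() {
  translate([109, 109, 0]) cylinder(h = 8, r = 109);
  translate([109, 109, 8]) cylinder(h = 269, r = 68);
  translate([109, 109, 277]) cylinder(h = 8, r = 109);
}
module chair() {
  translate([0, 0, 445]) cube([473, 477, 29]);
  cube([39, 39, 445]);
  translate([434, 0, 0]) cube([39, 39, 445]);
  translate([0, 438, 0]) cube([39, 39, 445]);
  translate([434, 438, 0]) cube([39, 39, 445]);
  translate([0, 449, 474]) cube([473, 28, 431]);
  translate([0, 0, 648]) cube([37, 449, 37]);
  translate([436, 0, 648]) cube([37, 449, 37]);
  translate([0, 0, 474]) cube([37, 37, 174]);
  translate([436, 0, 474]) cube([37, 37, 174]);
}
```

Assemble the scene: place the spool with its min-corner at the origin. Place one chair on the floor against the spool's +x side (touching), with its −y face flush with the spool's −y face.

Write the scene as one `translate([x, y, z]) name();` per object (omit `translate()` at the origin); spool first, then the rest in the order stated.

spool();
translate([218, 0, 0]) chair();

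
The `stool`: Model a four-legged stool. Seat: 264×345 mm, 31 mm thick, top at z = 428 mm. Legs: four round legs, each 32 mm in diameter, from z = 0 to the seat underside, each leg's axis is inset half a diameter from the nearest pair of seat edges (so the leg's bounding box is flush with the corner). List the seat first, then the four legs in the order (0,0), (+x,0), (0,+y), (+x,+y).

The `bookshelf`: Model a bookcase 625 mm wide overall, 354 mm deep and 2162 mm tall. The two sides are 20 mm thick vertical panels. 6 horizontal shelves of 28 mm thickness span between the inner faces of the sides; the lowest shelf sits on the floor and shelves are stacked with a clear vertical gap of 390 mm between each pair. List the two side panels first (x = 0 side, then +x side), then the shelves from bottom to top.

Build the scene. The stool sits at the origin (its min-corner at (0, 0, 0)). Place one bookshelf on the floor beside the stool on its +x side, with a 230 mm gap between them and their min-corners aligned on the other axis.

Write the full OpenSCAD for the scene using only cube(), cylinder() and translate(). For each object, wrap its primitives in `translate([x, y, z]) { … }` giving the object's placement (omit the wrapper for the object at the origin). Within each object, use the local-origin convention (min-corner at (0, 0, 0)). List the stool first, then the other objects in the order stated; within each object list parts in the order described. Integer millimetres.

translate([0, 0, 397]) cube([264, 345, 31]);
translate([16, 16, 0]) cylinder(h = 397, r = 16);
translate([248, 16, 0]) cylinder(h = 397, r = 16);
translate([16, 329, 0]) cylinder(h = 397, r = 16);
translate([248, 329, 0]) cylinder(h = 397, r = 16);
translate([494, 0, 0]) {
  cube([20, 354, 2162]);
  translate([605, 0, 0]) cube([20, 354, 2162]);
  translate([20, 0, 0]) cube([585, 354, 28]);
  translate([20, 0, 418]) cube([585, 354, 28]);
  translate([20, 0, 836]) cube([585, 354, 28]);
  translate([20, 0, 1254]) cube([585, 354, 28]);
  translate([20, 0, 1672]) cube([585, 354, 28]);
  translate([20, 0, 2090]) cube([585, 354, 28]);
}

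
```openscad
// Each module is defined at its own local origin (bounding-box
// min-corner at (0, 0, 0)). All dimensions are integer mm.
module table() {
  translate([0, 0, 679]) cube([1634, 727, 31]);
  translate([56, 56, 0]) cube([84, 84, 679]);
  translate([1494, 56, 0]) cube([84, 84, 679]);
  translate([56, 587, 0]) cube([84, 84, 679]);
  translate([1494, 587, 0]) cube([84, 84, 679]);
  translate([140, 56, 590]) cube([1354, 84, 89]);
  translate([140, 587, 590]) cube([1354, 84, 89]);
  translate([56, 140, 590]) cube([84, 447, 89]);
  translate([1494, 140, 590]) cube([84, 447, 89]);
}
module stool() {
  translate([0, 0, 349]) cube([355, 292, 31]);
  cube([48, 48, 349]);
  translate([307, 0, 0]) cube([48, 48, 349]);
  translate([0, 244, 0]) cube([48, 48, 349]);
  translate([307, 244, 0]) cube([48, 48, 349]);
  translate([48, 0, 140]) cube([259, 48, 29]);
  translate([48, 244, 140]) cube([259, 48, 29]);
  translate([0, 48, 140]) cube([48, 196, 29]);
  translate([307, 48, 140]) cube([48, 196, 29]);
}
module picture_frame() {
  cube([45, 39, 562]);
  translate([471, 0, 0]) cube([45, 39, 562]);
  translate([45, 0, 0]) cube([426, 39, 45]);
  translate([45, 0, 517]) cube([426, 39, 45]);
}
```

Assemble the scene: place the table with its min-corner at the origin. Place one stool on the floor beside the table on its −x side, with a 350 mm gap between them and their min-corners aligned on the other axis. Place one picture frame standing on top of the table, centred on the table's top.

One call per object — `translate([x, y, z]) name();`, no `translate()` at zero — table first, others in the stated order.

table();
translate([-705, 0, 0]) stool();
translate([559, 344, 710]) picture_frame();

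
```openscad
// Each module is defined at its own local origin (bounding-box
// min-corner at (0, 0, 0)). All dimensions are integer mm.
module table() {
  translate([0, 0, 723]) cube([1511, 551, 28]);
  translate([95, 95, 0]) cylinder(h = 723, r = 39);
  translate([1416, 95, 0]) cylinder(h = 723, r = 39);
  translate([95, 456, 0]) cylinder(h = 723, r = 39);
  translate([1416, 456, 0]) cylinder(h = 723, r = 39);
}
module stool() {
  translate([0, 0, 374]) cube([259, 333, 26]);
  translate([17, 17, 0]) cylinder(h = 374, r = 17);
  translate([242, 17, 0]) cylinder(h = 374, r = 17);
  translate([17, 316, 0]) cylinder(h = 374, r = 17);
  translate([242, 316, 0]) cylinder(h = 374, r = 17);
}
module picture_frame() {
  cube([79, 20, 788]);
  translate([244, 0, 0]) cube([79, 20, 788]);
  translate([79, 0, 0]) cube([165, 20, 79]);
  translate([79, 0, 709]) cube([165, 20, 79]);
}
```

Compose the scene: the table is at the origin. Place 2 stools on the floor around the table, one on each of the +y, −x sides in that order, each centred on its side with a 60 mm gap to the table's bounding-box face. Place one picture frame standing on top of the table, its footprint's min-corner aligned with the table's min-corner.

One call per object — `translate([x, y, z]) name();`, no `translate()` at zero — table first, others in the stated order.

table();
translate([626, 611, 0]) stool();
translate([-319, 109, 0]) stool();
translate([0, 0, 751]) picture_frame();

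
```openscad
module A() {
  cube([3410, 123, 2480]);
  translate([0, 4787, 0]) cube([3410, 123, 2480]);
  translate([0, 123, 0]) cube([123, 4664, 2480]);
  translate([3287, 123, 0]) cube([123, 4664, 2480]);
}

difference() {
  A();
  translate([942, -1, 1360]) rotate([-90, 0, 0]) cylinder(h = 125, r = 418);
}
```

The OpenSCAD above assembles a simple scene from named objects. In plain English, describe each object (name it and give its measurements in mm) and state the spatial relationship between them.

A is the wall frame of a small rectangular building: four walls, each 2480 mm tall and 123 mm thick, enclosing a footprint 3410 mm (x) by 4910 mm (y) outside-to-outside, with no floor or roof. The front and back walls (the −y and +y sides) span the full width; the two side walls fit between them.

The house frame has a circular hole of radius 418 mm through its front wall, centred at (x = 942, z = 1360).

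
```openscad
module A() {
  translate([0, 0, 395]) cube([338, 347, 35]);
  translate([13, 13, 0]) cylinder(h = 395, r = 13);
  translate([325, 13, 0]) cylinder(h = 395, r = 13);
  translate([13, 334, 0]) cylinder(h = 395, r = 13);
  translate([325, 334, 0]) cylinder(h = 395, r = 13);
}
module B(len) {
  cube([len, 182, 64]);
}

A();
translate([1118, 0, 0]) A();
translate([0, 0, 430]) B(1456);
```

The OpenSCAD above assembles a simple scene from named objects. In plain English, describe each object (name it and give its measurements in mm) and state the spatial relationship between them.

A is a four-legged stool. The seat is 338×347 mm, 35 mm thick, top at z = 430 mm. It stands on four round legs, each 26 mm in diameter, from z = 0 to the seat underside, each leg's axis is inset half a diameter from the nearest pair of seat edges (so the leg's bounding box is flush with the corner).

B is a rectangular beam 1456 mm long (x), 182 mm deep (y), 64 mm thick (z).

The beam spans the tops of two stools placed 780 mm apart, resting at z = 430 mm.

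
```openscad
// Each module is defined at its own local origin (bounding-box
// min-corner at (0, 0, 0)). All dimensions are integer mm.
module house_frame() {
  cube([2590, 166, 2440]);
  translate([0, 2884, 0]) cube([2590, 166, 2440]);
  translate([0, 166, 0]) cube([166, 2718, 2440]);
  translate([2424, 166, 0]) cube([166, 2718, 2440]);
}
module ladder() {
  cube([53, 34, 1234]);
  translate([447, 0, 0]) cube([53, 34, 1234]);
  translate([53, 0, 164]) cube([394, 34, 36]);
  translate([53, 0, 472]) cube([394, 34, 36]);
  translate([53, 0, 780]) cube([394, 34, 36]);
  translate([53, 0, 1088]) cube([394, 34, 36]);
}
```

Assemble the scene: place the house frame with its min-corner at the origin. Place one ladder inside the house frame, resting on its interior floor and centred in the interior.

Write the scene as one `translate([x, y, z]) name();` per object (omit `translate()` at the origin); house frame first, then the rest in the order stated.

house_frame();
translate([1045, 1508, 0]) ladder();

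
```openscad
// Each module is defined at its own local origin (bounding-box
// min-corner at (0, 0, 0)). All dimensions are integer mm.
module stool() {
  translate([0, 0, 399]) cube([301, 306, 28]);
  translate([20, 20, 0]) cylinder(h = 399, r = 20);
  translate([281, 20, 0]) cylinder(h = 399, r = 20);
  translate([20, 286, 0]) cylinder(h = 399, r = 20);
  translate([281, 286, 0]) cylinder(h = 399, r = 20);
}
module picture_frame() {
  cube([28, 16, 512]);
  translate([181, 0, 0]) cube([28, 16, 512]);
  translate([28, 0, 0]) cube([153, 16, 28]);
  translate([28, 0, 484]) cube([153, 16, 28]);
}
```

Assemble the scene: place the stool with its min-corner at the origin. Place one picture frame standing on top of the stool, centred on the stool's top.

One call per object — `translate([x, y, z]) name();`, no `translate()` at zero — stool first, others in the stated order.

stool();
translate([46, 145, 427]) picture_frame();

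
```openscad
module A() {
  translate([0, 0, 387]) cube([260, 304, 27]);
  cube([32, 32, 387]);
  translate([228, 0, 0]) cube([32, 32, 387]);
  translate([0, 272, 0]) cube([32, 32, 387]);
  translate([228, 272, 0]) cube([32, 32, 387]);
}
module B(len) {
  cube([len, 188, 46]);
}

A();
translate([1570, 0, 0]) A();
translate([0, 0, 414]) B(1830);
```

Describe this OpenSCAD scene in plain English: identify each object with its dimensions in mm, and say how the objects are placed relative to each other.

A is a simple wooden stool: a rectangular seat 260 mm (x) by 304 mm (y), 27 mm thick, top face at z = 414 mm, on four square legs, each 32×32 mm in cross-section. The legs rest on z = 0, each flush with a corner of the seat.

B is a rectangular beam 1830 mm long (x), 188 mm deep (y), 46 mm thick (z).

The beam spans the tops of two stools placed 1310 mm apart, resting at z = 414 mm.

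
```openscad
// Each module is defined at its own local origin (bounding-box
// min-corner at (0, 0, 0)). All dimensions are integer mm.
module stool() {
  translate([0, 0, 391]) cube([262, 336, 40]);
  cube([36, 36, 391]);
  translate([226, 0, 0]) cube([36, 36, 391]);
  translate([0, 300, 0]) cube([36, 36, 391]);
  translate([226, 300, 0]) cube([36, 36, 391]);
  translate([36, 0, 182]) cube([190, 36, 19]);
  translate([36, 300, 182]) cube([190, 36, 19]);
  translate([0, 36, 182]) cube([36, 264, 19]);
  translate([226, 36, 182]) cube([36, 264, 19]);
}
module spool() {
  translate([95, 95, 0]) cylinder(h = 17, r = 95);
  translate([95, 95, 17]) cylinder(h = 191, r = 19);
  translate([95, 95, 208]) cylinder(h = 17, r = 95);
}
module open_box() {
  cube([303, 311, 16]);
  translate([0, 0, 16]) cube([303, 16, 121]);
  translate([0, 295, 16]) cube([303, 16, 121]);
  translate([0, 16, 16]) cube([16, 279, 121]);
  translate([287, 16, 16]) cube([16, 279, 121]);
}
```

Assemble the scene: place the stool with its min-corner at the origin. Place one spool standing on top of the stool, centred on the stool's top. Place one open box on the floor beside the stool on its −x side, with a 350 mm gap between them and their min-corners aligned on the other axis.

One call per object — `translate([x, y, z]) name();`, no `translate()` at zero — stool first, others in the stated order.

stool();
translate([36, 73, 431]) spool();
translate([-653, 0, 0]) open_box();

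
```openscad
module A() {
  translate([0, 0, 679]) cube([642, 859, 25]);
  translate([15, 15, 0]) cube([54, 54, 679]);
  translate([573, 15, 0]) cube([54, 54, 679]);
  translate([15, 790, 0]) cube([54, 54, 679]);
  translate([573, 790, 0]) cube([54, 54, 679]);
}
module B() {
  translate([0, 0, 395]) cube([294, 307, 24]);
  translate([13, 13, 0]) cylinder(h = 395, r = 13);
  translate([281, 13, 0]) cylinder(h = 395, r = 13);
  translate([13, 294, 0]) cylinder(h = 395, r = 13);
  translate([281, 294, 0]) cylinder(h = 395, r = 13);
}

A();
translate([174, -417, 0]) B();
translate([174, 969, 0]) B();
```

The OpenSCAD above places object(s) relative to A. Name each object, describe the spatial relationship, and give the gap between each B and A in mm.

A is a table. B is a stool. Two stools sit around the table at the −y, +y sides. The gap between each stool and the table is 110 mm.

Each stool's nearest face is 110 mm from the table's bounding box.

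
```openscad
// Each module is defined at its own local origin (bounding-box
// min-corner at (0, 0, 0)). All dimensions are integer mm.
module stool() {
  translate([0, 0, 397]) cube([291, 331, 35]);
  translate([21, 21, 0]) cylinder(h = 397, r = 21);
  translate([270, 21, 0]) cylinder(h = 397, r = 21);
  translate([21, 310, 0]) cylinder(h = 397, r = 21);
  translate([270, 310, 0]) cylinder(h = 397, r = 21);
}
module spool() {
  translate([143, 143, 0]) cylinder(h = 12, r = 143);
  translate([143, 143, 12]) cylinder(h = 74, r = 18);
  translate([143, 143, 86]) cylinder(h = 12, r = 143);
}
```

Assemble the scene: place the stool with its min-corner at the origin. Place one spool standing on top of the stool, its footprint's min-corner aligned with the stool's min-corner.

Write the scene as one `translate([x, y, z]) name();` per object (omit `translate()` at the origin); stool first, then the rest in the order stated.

stool();
translate([0, 0, 432]) spool();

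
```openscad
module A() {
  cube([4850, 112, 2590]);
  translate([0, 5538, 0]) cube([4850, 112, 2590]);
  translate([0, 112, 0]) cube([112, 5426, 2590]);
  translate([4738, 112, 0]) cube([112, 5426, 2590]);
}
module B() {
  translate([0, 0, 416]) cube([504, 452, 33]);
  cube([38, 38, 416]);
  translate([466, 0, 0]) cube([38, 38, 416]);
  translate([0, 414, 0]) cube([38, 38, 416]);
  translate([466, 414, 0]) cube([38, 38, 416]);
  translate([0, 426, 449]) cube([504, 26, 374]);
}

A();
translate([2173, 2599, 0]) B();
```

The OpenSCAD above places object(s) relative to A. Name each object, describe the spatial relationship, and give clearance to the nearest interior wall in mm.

A is a house frame. B is a chair. The chair sits inside the house frame, centred. The clearance to the nearest interior wall is 2061 mm.

Clearances: x = 2061, y = 2487; minimum 2061 mm.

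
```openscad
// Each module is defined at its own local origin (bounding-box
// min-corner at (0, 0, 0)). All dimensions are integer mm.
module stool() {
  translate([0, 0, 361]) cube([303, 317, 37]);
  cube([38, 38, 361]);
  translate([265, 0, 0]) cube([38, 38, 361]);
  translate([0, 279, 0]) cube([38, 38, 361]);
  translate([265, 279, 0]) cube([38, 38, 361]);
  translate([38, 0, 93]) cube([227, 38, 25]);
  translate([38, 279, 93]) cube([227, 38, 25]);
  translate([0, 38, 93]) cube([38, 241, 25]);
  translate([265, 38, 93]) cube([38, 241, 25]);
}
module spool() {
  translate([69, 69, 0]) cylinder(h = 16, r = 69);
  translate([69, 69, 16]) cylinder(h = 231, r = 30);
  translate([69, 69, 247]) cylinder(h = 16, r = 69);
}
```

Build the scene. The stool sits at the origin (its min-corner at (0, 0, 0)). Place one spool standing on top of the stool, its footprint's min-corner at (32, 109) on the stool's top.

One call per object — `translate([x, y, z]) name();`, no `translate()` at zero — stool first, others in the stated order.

stool();
translate([32, 109, 398]) spool();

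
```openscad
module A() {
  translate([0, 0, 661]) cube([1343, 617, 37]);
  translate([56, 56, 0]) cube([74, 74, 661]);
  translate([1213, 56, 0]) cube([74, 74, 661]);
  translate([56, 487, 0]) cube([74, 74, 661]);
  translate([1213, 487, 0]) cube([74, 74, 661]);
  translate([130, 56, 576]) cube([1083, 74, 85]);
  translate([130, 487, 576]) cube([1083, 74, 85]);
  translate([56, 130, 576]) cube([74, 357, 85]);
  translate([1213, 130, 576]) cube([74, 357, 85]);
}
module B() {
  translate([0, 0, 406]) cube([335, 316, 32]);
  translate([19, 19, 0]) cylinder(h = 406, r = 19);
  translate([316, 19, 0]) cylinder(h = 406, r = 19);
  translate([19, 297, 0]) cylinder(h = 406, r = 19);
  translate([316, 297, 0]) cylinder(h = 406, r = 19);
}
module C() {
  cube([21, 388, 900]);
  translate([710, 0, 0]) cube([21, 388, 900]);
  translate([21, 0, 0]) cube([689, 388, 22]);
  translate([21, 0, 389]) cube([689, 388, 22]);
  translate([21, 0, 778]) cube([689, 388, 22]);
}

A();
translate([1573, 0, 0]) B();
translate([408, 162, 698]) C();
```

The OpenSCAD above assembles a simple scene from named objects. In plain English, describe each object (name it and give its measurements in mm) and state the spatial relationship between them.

A is a rectangular dining table. The top is 1343×617×37 mm with its upper surface at z = 698 mm. It stands on four 74×74 mm square legs, each inset 56 mm from the nearest pair of top edges, running from the floor to the underside of the top. Four apron rails, 74 mm thick and 85 mm tall, run between adjacent legs with their top edges flush with the underside of the top and their outer faces flush with the legs' outer faces.

B is a four-legged stool. The seat is 335×316 mm, 32 mm thick, top at z = 438 mm. It stands on four round legs, each 38 mm in diameter, from z = 0 to the seat underside, each leg's axis is inset half a diameter from the nearest pair of seat edges (so the leg's bounding box is flush with the corner).

C is an open bookshelf. Two side panels, each 21 mm thick, 388 mm deep and 900 mm tall, stand 731 mm apart (outside-to-outside). Between them sit 3 shelves, each 22 mm thick and 388 mm deep, spanning the full gap between the sides. The bottom shelf rests on the floor (its underside at z = 0) and the clear gap between one shelf's top and the next shelf's underside is 367 mm.

The stool is on the floor beside the table on its +x side. The bookshelf is on top of the table.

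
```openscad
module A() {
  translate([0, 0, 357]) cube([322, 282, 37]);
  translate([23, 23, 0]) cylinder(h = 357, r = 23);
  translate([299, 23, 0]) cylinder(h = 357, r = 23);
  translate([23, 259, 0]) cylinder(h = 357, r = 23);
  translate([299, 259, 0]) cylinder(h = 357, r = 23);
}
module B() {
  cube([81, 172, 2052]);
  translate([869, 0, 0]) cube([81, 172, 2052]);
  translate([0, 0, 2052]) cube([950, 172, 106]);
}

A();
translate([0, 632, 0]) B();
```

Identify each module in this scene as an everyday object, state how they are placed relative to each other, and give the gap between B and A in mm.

A is a stool. B is a door frame. The door frame is on the floor beside the stool on its +y side. The gap between the door frame and the stool is 350 mm.

The door frame's nearest face is 350 mm from the stool's +y face.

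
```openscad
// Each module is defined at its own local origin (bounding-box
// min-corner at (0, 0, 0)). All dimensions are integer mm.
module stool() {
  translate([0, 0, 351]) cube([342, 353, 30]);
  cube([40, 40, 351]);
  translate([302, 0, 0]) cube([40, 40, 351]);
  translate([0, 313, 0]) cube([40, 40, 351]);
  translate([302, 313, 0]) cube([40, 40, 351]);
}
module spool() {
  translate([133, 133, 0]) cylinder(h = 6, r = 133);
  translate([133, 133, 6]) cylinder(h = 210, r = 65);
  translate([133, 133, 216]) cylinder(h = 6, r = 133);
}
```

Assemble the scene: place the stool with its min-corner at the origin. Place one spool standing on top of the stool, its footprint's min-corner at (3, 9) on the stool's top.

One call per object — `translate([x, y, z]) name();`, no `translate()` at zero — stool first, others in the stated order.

stool();
translate([3, 9, 381]) spool();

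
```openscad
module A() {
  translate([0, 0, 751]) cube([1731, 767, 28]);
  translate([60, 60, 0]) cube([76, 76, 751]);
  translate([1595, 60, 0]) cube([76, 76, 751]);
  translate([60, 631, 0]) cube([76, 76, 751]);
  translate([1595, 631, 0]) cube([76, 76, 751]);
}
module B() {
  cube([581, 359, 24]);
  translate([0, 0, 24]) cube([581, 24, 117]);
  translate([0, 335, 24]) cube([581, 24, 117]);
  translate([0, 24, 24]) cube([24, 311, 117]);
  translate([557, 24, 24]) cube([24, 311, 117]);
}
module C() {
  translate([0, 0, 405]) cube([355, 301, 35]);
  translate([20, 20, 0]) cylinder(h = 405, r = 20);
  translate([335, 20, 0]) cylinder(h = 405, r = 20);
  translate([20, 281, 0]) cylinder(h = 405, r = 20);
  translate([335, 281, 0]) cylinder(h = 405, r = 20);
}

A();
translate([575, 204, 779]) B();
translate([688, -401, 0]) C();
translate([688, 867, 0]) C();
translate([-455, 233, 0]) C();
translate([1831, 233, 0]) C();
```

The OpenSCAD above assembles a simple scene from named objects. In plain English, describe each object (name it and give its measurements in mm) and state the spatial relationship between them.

A is a table with a 1731×767 mm rectangular top, 28 mm thick, top surface at z = 779 mm, supported by four 76×76 mm square legs, each inset 60 mm from the nearest pair of top edges, running from the floor.

B is an open storage box with external size 581×359×141 mm and wall thickness 24 mm (the base is also 24 mm thick). The base covers the whole footprint; the four walls stand on the base, with the y-facing walls full-width and the x-facing walls fitting between their inner faces.

C is a simple wooden stool: a rectangular seat 355 mm (x) by 301 mm (y), 35 mm thick, top face at z = 440 mm, on four round legs, each 40 mm in diameter. The legs rest on z = 0, each leg's axis is inset half a diameter from the nearest pair of seat edges (so the leg's bounding box is flush with the corner).

The open box is on top of the table, centred. Four stools sit around the table at the −y, +y, −x, +x sides.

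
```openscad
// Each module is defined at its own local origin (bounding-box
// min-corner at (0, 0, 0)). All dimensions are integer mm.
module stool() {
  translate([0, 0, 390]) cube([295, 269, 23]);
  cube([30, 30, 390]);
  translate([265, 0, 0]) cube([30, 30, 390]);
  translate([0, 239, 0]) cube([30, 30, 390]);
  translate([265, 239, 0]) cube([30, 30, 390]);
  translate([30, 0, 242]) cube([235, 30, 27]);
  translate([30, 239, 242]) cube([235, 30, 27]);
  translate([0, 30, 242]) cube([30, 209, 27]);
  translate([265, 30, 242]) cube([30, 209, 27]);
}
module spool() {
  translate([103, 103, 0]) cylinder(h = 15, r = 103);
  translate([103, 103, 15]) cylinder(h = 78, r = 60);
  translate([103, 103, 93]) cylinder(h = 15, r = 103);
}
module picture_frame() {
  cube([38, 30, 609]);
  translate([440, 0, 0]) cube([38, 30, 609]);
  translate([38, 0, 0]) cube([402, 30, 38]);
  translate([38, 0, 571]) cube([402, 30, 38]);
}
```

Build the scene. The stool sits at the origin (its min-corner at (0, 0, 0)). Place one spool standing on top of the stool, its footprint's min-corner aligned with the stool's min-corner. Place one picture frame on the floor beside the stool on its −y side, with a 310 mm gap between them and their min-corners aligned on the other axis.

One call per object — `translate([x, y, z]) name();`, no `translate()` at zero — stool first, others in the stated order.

stool();
translate([0, 0, 413]) spool();
translate([0, -340, 0]) picture_frame();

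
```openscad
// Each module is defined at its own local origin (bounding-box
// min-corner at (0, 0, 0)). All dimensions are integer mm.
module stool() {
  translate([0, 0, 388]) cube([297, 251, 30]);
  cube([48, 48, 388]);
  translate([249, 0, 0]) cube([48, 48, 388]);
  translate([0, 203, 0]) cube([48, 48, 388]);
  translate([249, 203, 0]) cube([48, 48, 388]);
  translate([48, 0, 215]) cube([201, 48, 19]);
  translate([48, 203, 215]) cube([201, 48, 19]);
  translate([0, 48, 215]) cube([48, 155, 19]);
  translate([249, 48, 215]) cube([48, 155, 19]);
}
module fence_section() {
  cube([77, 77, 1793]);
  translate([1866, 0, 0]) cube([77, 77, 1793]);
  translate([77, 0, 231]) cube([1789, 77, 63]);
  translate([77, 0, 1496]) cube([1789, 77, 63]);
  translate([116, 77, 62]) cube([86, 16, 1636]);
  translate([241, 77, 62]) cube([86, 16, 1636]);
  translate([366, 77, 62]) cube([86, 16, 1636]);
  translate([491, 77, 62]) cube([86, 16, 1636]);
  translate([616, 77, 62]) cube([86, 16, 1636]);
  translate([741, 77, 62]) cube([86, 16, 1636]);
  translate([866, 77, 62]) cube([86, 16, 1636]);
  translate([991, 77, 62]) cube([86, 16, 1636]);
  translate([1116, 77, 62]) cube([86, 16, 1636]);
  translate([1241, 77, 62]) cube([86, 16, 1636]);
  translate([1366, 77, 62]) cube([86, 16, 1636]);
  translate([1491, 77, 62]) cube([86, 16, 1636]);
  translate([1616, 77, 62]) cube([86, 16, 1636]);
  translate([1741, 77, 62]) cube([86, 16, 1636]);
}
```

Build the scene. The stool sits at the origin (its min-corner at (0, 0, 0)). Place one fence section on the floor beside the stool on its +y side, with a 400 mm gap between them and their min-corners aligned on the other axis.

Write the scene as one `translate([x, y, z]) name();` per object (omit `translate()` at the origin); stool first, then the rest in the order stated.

stool();
translate([0, 651, 0]) fence_section();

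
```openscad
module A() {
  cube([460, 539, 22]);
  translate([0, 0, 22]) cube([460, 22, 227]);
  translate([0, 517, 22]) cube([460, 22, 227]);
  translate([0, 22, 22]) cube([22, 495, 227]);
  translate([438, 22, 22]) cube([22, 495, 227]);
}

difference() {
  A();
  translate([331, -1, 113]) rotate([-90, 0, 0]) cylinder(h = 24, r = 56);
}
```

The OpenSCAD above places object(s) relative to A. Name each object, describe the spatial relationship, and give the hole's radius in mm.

A is an open box. The open box has a circular hole through its front wall. The hole's radius is 56 mm.

The subtracted cylinder has r = 56 mm.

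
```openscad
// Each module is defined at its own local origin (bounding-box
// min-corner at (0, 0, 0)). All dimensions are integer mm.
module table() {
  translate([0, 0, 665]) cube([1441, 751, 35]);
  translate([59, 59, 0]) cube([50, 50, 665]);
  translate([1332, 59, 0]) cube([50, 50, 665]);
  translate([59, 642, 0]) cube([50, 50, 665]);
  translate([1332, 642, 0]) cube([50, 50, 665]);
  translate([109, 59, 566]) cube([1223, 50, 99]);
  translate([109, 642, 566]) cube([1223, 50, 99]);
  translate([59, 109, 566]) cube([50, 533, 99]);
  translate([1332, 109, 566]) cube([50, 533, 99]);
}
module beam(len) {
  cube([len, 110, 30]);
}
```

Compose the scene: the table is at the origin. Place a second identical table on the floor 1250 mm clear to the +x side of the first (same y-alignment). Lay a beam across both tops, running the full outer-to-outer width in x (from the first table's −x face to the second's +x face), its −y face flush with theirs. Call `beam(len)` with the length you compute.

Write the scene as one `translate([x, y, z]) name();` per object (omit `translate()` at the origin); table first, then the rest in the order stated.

table();
translate([2691, 0, 0]) table();
translate([0, 0, 700]) beam(4132);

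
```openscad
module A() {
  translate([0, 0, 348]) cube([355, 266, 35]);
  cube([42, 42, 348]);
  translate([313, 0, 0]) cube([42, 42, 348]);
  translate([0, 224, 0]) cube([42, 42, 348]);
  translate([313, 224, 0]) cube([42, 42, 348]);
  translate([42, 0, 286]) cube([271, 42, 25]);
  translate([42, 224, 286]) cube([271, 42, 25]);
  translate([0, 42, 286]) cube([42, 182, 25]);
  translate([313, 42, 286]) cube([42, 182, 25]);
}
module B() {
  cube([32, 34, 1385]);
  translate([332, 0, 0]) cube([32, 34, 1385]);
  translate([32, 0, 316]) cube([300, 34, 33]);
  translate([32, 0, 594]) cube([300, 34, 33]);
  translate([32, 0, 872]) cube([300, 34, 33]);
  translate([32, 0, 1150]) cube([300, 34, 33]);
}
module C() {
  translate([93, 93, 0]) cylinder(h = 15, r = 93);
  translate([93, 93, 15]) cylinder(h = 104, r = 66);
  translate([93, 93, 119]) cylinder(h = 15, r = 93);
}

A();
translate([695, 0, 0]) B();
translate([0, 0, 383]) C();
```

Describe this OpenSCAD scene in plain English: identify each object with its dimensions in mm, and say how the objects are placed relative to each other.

A is a simple wooden stool: a rectangular seat 355 mm (x) by 266 mm (y), 35 mm thick, top face at z = 383 mm, on four square legs, each 42×42 mm in cross-section. The legs rest on z = 0, each flush with a corner of the seat. Four stretchers, 42 mm wide and 25 mm tall, connect adjacent legs with their undersides at z = 286 mm, each running between the inner faces of the legs it joins and aligned with the legs' outer faces on the other axis.

B is a straight ladder. Two 32×34 mm vertical rails, 1385 mm tall, stand 364 mm apart (outside-to-outside) with their front faces coplanar on the −y side. 4 rungs, each 34 mm deep and 33 mm tall, span between the inner faces of the rails, front faces flush with the rails. The lowest rung's underside is at z = 316 mm and rungs are spaced 278 mm apart (underside to underside).

C is a spool: two coaxial disc flanges of radius 93 mm and thickness 15 mm, joined by a core cylinder of radius 66 mm and height 104 mm. The lower flange rests on z = 0 and the three cylinders share a vertical axis.

The ladder is on the floor beside the stool on its +x side. The spool is on top of the stool.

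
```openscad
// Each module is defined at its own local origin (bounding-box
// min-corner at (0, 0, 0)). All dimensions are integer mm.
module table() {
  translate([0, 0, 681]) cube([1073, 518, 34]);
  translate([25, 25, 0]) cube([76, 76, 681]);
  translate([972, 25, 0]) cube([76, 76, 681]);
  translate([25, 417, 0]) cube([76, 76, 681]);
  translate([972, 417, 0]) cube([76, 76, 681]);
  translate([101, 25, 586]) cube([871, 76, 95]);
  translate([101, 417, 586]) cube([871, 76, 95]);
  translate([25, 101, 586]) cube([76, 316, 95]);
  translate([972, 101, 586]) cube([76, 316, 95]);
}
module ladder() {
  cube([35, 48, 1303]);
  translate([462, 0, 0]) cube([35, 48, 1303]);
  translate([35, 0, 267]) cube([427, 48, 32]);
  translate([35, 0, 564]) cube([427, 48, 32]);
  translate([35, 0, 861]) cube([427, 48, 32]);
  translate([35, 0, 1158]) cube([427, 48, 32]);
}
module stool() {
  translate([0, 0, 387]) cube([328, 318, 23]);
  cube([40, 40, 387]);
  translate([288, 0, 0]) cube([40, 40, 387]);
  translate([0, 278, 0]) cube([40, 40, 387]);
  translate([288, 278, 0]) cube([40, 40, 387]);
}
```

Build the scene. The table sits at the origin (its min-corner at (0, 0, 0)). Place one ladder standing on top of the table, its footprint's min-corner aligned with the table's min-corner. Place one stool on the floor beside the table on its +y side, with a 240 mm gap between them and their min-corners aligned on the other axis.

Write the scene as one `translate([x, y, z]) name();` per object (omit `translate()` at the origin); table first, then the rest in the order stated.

table();
translate([0, 0, 715]) ladder();
translate([0, 758, 0]) stool();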